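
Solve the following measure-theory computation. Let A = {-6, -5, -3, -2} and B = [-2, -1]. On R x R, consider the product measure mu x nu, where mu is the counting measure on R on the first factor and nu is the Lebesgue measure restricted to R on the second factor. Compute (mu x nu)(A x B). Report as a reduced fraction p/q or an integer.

For a measurable rectangle A x B, the product measure satisfies
  (mu x nu)(A x B) = mu(A) * nu(B).
  mu(A) = 4.
  nu(B) = 1.
  (mu x nu)(A x B) = 4 * 1 = 4.

4


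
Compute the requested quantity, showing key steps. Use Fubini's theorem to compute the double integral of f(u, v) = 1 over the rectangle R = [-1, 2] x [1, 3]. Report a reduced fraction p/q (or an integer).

f(u, v) is a tensor product of a function of u and a function of v, and both factors are bounded continuous (hence Lebesgue integrable) on the rectangle, so Fubini's theorem applies:
  integral_R f d(m x m) = (integral_a1^b1 1 du) * (integral_a2^b2 1 dv).
Inner integral in u: integral_{-1}^{2} 1 du = (2^1 - (-1)^1)/1
  = 3.
Inner integral in v: integral_{1}^{3} 1 dv = (3^1 - 1^1)/1
  = 2.
Product: (3) * (2) = 6.

6


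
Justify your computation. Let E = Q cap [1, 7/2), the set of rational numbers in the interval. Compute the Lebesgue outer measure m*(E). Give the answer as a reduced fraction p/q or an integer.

E = Q cap [1, 7/2) is a subset of Q, which is countable. Enumerate Q = {q_1, q_2, ...}; for any eps > 0, cover q_k by the open interval (q_k - eps/2^(k+1), q_k + eps/2^(k+1)), of length eps/2^k. The total cover length is sum_{k>=1} eps/2^k = eps. Hence m*(E) <= m*(Q) <= eps for every eps > 0, and since outer measure is non-negative, m*(E) = 0.

0


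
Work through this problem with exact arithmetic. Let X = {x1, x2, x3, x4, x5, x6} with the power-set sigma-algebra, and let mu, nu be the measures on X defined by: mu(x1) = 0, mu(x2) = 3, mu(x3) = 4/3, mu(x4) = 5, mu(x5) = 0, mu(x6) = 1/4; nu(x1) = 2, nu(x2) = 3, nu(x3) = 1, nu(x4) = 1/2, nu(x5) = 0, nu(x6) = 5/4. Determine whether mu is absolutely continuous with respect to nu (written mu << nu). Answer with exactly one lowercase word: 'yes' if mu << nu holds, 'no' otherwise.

mu << nu means: every nu-null measurable set is also mu-null; equivalently, for every atom x, if nu({x}) = 0 then mu({x}) = 0.
Checking each atom:
  x1: nu = 2 > 0 -> no constraint.
  x2: nu = 3 > 0 -> no constraint.
  x3: nu = 1 > 0 -> no constraint.
  x4: nu = 1/2 > 0 -> no constraint.
  x5: nu = 0, mu = 0 -> consistent with mu << nu.
  x6: nu = 5/4 > 0 -> no constraint.
No atom violates the condition. Therefore mu << nu.

yes


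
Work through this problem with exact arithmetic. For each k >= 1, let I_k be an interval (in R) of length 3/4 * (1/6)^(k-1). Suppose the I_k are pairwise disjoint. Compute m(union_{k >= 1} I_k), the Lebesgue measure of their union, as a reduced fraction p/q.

By countable additivity of the Lebesgue measure on pairwise disjoint measurable sets,
  m(union_{k >= 1} I_k) = sum_{k >= 1} m(I_k) = sum_{k >= 1} a * r^(k-1),
  with a = 3/4 and r = 1/6.
Since 0 < r = 1/6 < 1, the geometric series converges:
  sum_{k >= 1} a * r^(k-1) = a / (1 - r).
  = 3/4 / (1 - 1/6)
  = 3/4 / (5/6)
  = 9/10.

9/10


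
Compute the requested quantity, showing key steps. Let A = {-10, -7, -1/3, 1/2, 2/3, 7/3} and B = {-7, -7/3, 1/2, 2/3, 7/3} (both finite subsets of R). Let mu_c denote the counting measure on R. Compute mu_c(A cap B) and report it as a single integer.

Counting measure on a finite set equals cardinality. mu_c(A cap B) = |A cap B| (elements appearing in both).
Enumerating the elements of A that also lie in B gives 4 element(s).
So mu_c(A cap B) = 4.

4


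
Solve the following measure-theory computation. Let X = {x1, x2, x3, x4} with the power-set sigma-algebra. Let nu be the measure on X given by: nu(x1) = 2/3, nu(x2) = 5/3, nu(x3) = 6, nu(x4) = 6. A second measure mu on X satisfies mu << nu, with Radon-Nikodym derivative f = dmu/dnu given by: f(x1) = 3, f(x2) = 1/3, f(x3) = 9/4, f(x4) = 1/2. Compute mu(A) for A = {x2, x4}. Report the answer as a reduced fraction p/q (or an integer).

By the defining property of the Radon-Nikodym derivative, for every measurable set A,
  mu(A) = integral_A f dnu.
Since nu is a discrete measure concentrated on the atoms of X, the integral over A reduces to the sum
  mu(A) = sum_{x in A} f(x) * nu({x}).
Computing each term:
  x2: f(x2) * nu(x2) = 1/3 * 5/3 = 5/9.
  x4: f(x4) * nu(x4) = 1/2 * 6 = 3.
Summing: mu(A) = 5/9 + 3 = 32/9.

32/9


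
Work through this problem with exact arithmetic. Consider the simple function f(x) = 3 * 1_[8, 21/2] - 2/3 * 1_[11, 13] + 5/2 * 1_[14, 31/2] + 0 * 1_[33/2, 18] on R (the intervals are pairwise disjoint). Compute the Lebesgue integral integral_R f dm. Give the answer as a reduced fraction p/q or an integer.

For a simple function f = sum_i c_i * 1_{A_i} with disjoint A_i,
  integral f dm = sum_i c_i * m(A_i).
Lengths of the A_i:
  m(A_1) = 21/2 - 8 = 5/2.
  m(A_2) = 13 - 11 = 2.
  m(A_3) = 31/2 - 14 = 3/2.
  m(A_4) = 18 - 33/2 = 3/2.
Contributions c_i * m(A_i):
  (3) * (5/2) = 15/2.
  (-2/3) * (2) = -4/3.
  (5/2) * (3/2) = 15/4.
  (0) * (3/2) = 0.
Total: 15/2 - 4/3 + 15/4 + 0 = 119/12.

119/12


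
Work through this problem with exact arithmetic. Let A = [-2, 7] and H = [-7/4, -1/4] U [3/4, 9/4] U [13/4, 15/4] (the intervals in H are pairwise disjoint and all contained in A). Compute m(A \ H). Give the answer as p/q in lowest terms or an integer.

The ambient interval has length m(A) = 7 - (-2) = 9.
Since the holes are disjoint and sit inside A, by finite additivity
  m(H) = sum_i (b_i - a_i), and m(A \ H) = m(A) - m(H).
Computing the hole measures:
  m(H_1) = -1/4 - (-7/4) = 3/2.
  m(H_2) = 9/4 - 3/4 = 3/2.
  m(H_3) = 15/4 - 13/4 = 1/2.
Summed: m(H) = 3/2 + 3/2 + 1/2 = 7/2.
So m(A \ H) = 9 - 7/2 = 11/2.

11/2


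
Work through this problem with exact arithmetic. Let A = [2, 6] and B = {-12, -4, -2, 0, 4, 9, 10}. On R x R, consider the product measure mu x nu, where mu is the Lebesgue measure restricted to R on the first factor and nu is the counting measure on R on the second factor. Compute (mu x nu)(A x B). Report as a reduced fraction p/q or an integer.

For a measurable rectangle A x B, the product measure satisfies
  (mu x nu)(A x B) = mu(A) * nu(B).
  mu(A) = 4.
  nu(B) = 7.
  (mu x nu)(A x B) = 4 * 7 = 28.

28


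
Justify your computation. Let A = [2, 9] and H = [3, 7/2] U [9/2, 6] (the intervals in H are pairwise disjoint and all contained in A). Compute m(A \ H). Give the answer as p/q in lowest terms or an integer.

The ambient interval has length m(A) = 9 - 2 = 7.
Since the holes are disjoint and sit inside A, by finite additivity
  m(H) = sum_i (b_i - a_i), and m(A \ H) = m(A) - m(H).
Computing the hole measures:
  m(H_1) = 7/2 - 3 = 1/2.
  m(H_2) = 6 - 9/2 = 3/2.
Summed: m(H) = 1/2 + 3/2 = 2.
So m(A \ H) = 7 - 2 = 5.

5


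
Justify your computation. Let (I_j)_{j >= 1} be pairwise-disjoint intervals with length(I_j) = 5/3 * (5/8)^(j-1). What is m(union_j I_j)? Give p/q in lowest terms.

By countable additivity of the Lebesgue measure on pairwise disjoint measurable sets,
  m(union_{j >= 1} I_j) = sum_{j >= 1} m(I_j) = sum_{j >= 1} a * r^(j-1),
  with a = 5/3 and r = 5/8.
Since 0 < r = 5/8 < 1, the geometric series converges:
  sum_{j >= 1} a * r^(j-1) = a / (1 - r).
  = 5/3 / (1 - 5/8)
  = 5/3 / (3/8)
  = 40/9.

40/9


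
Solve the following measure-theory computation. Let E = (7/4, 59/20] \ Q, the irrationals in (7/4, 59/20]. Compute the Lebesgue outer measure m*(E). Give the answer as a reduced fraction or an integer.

The interval I = (7/4, 59/20] has m(I) = 59/20 - 7/4 = 6/5 (endpoints are measure-zero, so open/closed/half-open agree). Write I = (I cap Q) u (I \ Q). The rationals in I are countable, so m*(I cap Q) = 0 (cover each rational by intervals whose total length is arbitrarily small). By countable subadditivity m*(I) <= m*(I cap Q) + m*(I \ Q), hence m*(I \ Q) >= m(I) = 6/5. The reverse inequality m*(I \ Q) <= m*(I) = 6/5 is trivial since (I \ Q) is a subset of I. Therefore m*(I \ Q) = 6/5.

6/5


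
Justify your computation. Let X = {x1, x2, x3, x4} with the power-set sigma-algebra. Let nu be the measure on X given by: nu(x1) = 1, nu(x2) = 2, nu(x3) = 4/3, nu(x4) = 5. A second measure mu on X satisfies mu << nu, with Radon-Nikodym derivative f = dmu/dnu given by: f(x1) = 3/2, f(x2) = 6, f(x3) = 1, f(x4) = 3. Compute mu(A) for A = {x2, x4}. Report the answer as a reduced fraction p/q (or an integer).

By the defining property of the Radon-Nikodym derivative, for every measurable set A,
  mu(A) = integral_A f dnu.
Since nu is a discrete measure concentrated on the atoms of X, the integral over A reduces to the sum
  mu(A) = sum_{x in A} f(x) * nu({x}).
Computing each term:
  x2: f(x2) * nu(x2) = 6 * 2 = 12.
  x4: f(x4) * nu(x4) = 3 * 5 = 15.
Summing: mu(A) = 12 + 15 = 27.

27


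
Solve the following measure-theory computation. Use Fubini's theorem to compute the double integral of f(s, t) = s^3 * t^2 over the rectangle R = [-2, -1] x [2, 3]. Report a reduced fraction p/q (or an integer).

f(s, t) is a tensor product of a function of s and a function of t, and both factors are bounded continuous (hence Lebesgue integrable) on the rectangle, so Fubini's theorem applies:
  integral_R f d(m x m) = (integral_a1^b1 s^3 ds) * (integral_a2^b2 t^2 dt).
Inner integral in s: integral_{-2}^{-1} s^3 ds = ((-1)^4 - (-2)^4)/4
  = -15/4.
Inner integral in t: integral_{2}^{3} t^2 dt = (3^3 - 2^3)/3
  = 19/3.
Product: (-15/4) * (19/3) = -95/4.

-95/4


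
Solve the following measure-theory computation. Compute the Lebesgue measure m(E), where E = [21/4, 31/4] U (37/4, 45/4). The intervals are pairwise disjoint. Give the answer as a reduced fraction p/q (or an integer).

For pairwise disjoint intervals, m(union_i I_i) = sum_i m(I_i),
and m is invariant under swapping open/closed endpoints (single points have measure 0).
So m(E) = sum_i (b_i - a_i).
  I_1 has length 31/4 - 21/4 = 5/2.
  I_2 has length 45/4 - 37/4 = 2.
Summing:
  m(E) = 5/2 + 2 = 9/2.

9/2


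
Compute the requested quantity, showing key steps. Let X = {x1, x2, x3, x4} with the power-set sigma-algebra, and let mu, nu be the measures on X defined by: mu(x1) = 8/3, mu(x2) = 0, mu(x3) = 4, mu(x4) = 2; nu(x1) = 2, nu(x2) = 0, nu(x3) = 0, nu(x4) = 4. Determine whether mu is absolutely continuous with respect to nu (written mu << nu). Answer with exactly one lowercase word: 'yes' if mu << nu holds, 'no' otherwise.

mu << nu means: every nu-null measurable set is also mu-null; equivalently, for every atom x, if nu({x}) = 0 then mu({x}) = 0.
Checking each atom:
  x1: nu = 2 > 0 -> no constraint.
  x2: nu = 0, mu = 0 -> consistent with mu << nu.
  x3: nu = 0, mu = 4 > 0 -> violates mu << nu.
  x4: nu = 4 > 0 -> no constraint.
The atom(s) x3 violate the condition (nu = 0 but mu > 0). Therefore mu is NOT absolutely continuous w.r.t. nu.

no


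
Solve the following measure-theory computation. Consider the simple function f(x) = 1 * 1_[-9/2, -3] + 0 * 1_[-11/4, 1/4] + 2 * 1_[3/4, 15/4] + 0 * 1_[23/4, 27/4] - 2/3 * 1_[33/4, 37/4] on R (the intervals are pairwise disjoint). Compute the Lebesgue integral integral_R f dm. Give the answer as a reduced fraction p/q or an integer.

For a simple function f = sum_i c_i * 1_{A_i} with disjoint A_i,
  integral f dm = sum_i c_i * m(A_i).
Lengths of the A_i:
  m(A_1) = -3 - (-9/2) = 3/2.
  m(A_2) = 1/4 - (-11/4) = 3.
  m(A_3) = 15/4 - 3/4 = 3.
  m(A_4) = 27/4 - 23/4 = 1.
  m(A_5) = 37/4 - 33/4 = 1.
Contributions c_i * m(A_i):
  (1) * (3/2) = 3/2.
  (0) * (3) = 0.
  (2) * (3) = 6.
  (0) * (1) = 0.
  (-2/3) * (1) = -2/3.
Total: 3/2 + 0 + 6 + 0 - 2/3 = 41/6.

41/6


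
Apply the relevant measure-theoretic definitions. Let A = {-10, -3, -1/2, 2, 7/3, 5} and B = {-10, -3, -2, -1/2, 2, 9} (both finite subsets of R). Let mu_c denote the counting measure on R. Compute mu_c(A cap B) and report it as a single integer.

Counting measure on a finite set equals cardinality. mu_c(A cap B) = |A cap B| (elements appearing in both).
Enumerating the elements of A that also lie in B gives 4 element(s).
So mu_c(A cap B) = 4.

4


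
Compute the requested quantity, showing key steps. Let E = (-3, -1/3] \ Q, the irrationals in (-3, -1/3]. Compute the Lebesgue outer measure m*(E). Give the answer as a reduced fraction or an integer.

The interval I = (-3, -1/3] has m(I) = -1/3 - (-3) = 8/3 (endpoints are measure-zero, so open/closed/half-open agree). Write I = (I cap Q) u (I \ Q). The rationals in I are countable, so m*(I cap Q) = 0 (cover each rational by intervals whose total length is arbitrarily small). By countable subadditivity m*(I) <= m*(I cap Q) + m*(I \ Q), hence m*(I \ Q) >= m(I) = 8/3. The reverse inequality m*(I \ Q) <= m*(I) = 8/3 is trivial since (I \ Q) is a subset of I. Therefore m*(I \ Q) = 8/3.

8/3


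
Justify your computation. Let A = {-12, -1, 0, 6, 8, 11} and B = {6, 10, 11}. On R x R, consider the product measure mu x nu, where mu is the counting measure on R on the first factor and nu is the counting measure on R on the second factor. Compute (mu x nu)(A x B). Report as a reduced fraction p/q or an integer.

For a measurable rectangle A x B, the product measure satisfies
  (mu x nu)(A x B) = mu(A) * nu(B).
  mu(A) = 6.
  nu(B) = 3.
  (mu x nu)(A x B) = 6 * 3 = 18.

18


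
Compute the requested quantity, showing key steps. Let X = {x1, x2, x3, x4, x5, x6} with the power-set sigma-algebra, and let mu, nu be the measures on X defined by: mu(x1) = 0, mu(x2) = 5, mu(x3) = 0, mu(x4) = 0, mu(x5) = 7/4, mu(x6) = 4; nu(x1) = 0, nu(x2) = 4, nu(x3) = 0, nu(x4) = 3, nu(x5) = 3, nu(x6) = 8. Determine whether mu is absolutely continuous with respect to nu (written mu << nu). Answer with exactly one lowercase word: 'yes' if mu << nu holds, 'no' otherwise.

mu << nu means: every nu-null measurable set is also mu-null; equivalently, for every atom x, if nu({x}) = 0 then mu({x}) = 0.
Checking each atom:
  x1: nu = 0, mu = 0 -> consistent with mu << nu.
  x2: nu = 4 > 0 -> no constraint.
  x3: nu = 0, mu = 0 -> consistent with mu << nu.
  x4: nu = 3 > 0 -> no constraint.
  x5: nu = 3 > 0 -> no constraint.
  x6: nu = 8 > 0 -> no constraint.
No atom violates the condition. Therefore mu << nu.

yes


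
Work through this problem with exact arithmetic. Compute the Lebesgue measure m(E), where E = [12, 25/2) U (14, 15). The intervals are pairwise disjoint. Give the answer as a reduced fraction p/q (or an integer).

For pairwise disjoint intervals, m(union_i I_i) = sum_i m(I_i),
and m is invariant under swapping open/closed endpoints (single points have measure 0).
So m(E) = sum_i (b_i - a_i).
  I_1 has length 25/2 - 12 = 1/2.
  I_2 has length 15 - 14 = 1.
Summing:
  m(E) = 1/2 + 1 = 3/2.

3/2


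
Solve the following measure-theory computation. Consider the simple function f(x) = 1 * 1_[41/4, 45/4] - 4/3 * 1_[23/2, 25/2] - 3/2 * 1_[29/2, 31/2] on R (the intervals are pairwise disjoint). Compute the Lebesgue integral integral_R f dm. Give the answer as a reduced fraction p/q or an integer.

For a simple function f = sum_i c_i * 1_{A_i} with disjoint A_i,
  integral f dm = sum_i c_i * m(A_i).
Lengths of the A_i:
  m(A_1) = 45/4 - 41/4 = 1.
  m(A_2) = 25/2 - 23/2 = 1.
  m(A_3) = 31/2 - 29/2 = 1.
Contributions c_i * m(A_i):
  (1) * (1) = 1.
  (-4/3) * (1) = -4/3.
  (-3/2) * (1) = -3/2.
Total: 1 - 4/3 - 3/2 = -11/6.

-11/6


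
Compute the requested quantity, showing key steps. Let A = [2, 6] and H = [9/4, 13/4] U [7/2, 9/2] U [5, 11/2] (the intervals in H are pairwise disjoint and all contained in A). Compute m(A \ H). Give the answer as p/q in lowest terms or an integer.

The ambient interval has length m(A) = 6 - 2 = 4.
Since the holes are disjoint and sit inside A, by finite additivity
  m(H) = sum_i (b_i - a_i), and m(A \ H) = m(A) - m(H).
Computing the hole measures:
  m(H_1) = 13/4 - 9/4 = 1.
  m(H_2) = 9/2 - 7/2 = 1.
  m(H_3) = 11/2 - 5 = 1/2.
Summed: m(H) = 1 + 1 + 1/2 = 5/2.
So m(A \ H) = 4 - 5/2 = 3/2.

3/2


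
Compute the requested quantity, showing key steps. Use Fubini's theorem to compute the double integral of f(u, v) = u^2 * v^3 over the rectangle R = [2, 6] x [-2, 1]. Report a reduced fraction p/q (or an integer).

f(u, v) is a tensor product of a function of u and a function of v, and both factors are bounded continuous (hence Lebesgue integrable) on the rectangle, so Fubini's theorem applies:
  integral_R f d(m x m) = (integral_a1^b1 u^2 du) * (integral_a2^b2 v^3 dv).
Inner integral in u: integral_{2}^{6} u^2 du = (6^3 - 2^3)/3
  = 208/3.
Inner integral in v: integral_{-2}^{1} v^3 dv = (1^4 - (-2)^4)/4
  = -15/4.
Product: (208/3) * (-15/4) = -260.

-260


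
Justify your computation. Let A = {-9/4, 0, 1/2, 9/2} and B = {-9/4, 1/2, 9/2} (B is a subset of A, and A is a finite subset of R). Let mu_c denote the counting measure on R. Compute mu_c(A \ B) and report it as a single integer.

Counting measure assigns mu_c(E) = |E| (number of elements) when E is finite. For B subset A, A \ B is the set of elements of A not in B, so |A \ B| = |A| - |B|.
|A| = 4, |B| = 3, so mu_c(A \ B) = 4 - 3 = 1.

1


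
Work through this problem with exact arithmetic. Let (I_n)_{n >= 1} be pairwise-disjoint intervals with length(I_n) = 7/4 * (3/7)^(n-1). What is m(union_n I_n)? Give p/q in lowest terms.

By countable additivity of the Lebesgue measure on pairwise disjoint measurable sets,
  m(union_{n >= 1} I_n) = sum_{n >= 1} m(I_n) = sum_{n >= 1} a * r^(n-1),
  with a = 7/4 and r = 3/7.
Since 0 < r = 3/7 < 1, the geometric series converges:
  sum_{n >= 1} a * r^(n-1) = a / (1 - r).
  = 7/4 / (1 - 3/7)
  = 7/4 / (4/7)
  = 49/16.

49/16


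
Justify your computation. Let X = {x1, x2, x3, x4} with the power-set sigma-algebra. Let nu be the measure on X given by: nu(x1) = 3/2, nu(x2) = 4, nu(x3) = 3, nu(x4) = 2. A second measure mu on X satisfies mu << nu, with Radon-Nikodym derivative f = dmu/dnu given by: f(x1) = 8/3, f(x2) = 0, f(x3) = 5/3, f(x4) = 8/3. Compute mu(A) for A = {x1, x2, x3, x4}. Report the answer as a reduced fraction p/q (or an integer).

By the defining property of the Radon-Nikodym derivative, for every measurable set A,
  mu(A) = integral_A f dnu.
Since nu is a discrete measure concentrated on the atoms of X, the integral over A reduces to the sum
  mu(A) = sum_{x in A} f(x) * nu({x}).
Computing each term:
  x1: f(x1) * nu(x1) = 8/3 * 3/2 = 4.
  x2: f(x2) * nu(x2) = 0 * 4 = 0.
  x3: f(x3) * nu(x3) = 5/3 * 3 = 5.
  x4: f(x4) * nu(x4) = 8/3 * 2 = 16/3.
Summing: mu(A) = 4 + 0 + 5 + 16/3 = 43/3.

43/3


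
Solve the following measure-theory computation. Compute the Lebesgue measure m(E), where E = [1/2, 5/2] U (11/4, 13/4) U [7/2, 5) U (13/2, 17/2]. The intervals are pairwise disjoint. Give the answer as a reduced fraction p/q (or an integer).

For pairwise disjoint intervals, m(union_i I_i) = sum_i m(I_i),
and m is invariant under swapping open/closed endpoints (single points have measure 0).
So m(E) = sum_i (b_i - a_i).
  I_1 has length 5/2 - 1/2 = 2.
  I_2 has length 13/4 - 11/4 = 1/2.
  I_3 has length 5 - 7/2 = 3/2.
  I_4 has length 17/2 - 13/2 = 2.
Summing:
  m(E) = 2 + 1/2 + 3/2 + 2 = 6.

6


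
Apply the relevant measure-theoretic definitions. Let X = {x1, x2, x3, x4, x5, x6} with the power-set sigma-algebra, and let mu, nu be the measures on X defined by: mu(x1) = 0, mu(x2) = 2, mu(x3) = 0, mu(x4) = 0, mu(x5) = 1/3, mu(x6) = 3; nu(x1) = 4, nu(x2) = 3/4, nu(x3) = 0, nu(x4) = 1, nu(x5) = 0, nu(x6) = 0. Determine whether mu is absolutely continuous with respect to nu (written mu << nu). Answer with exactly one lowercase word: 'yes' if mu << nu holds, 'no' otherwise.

mu << nu means: every nu-null measurable set is also mu-null; equivalently, for every atom x, if nu({x}) = 0 then mu({x}) = 0.
Checking each atom:
  x1: nu = 4 > 0 -> no constraint.
  x2: nu = 3/4 > 0 -> no constraint.
  x3: nu = 0, mu = 0 -> consistent with mu << nu.
  x4: nu = 1 > 0 -> no constraint.
  x5: nu = 0, mu = 1/3 > 0 -> violates mu << nu.
  x6: nu = 0, mu = 3 > 0 -> violates mu << nu.
The atom(s) x5, x6 violate the condition (nu = 0 but mu > 0). Therefore mu is NOT absolutely continuous w.r.t. nu.

no


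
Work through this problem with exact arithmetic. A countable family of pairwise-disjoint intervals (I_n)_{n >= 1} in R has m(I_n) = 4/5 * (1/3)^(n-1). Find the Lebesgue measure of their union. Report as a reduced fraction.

By countable additivity of the Lebesgue measure on pairwise disjoint measurable sets,
  m(union_{n >= 1} I_n) = sum_{n >= 1} m(I_n) = sum_{n >= 1} a * r^(n-1),
  with a = 4/5 and r = 1/3.
Since 0 < r = 1/3 < 1, the geometric series converges:
  sum_{n >= 1} a * r^(n-1) = a / (1 - r).
  = 4/5 / (1 - 1/3)
  = 4/5 / (2/3)
  = 6/5.

6/5


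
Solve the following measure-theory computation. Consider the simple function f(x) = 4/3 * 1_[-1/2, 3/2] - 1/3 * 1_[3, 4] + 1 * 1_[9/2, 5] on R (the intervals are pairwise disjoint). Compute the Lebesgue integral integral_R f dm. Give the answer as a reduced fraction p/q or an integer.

For a simple function f = sum_i c_i * 1_{A_i} with disjoint A_i,
  integral f dm = sum_i c_i * m(A_i).
Lengths of the A_i:
  m(A_1) = 3/2 - (-1/2) = 2.
  m(A_2) = 4 - 3 = 1.
  m(A_3) = 5 - 9/2 = 1/2.
Contributions c_i * m(A_i):
  (4/3) * (2) = 8/3.
  (-1/3) * (1) = -1/3.
  (1) * (1/2) = 1/2.
Total: 8/3 - 1/3 + 1/2 = 17/6.

17/6


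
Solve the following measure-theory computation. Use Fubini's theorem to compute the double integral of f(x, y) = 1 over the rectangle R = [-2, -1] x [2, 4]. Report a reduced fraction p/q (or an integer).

f(x, y) is a tensor product of a function of x and a function of y, and both factors are bounded continuous (hence Lebesgue integrable) on the rectangle, so Fubini's theorem applies:
  integral_R f d(m x m) = (integral_a1^b1 1 dx) * (integral_a2^b2 1 dy).
Inner integral in x: integral_{-2}^{-1} 1 dx = ((-1)^1 - (-2)^1)/1
  = 1.
Inner integral in y: integral_{2}^{4} 1 dy = (4^1 - 2^1)/1
  = 2.
Product: (1) * (2) = 2.

2


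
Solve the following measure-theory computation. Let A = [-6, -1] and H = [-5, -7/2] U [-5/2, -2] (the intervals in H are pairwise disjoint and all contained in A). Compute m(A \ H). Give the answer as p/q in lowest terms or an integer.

The ambient interval has length m(A) = -1 - (-6) = 5.
Since the holes are disjoint and sit inside A, by finite additivity
  m(H) = sum_i (b_i - a_i), and m(A \ H) = m(A) - m(H).
Computing the hole measures:
  m(H_1) = -7/2 - (-5) = 3/2.
  m(H_2) = -2 - (-5/2) = 1/2.
Summed: m(H) = 3/2 + 1/2 = 2.
So m(A \ H) = 5 - 2 = 3.

3


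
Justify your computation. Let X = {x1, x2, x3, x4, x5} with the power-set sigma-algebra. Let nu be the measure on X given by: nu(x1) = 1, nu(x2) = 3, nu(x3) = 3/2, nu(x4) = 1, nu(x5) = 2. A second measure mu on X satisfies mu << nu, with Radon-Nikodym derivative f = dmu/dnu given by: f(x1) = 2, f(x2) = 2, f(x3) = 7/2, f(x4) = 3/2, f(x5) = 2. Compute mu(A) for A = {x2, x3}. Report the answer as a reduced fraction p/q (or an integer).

By the defining property of the Radon-Nikodym derivative, for every measurable set A,
  mu(A) = integral_A f dnu.
Since nu is a discrete measure concentrated on the atoms of X, the integral over A reduces to the sum
  mu(A) = sum_{x in A} f(x) * nu({x}).
Computing each term:
  x2: f(x2) * nu(x2) = 2 * 3 = 6.
  x3: f(x3) * nu(x3) = 7/2 * 3/2 = 21/4.
Summing: mu(A) = 6 + 21/4 = 45/4.

45/4


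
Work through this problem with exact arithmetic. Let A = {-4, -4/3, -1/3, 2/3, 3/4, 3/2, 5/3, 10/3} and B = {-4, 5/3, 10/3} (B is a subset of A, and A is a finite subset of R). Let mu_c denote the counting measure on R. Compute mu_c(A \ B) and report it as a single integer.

Counting measure assigns mu_c(E) = |E| (number of elements) when E is finite. For B subset A, A \ B is the set of elements of A not in B, so |A \ B| = |A| - |B|.
|A| = 8, |B| = 3, so mu_c(A \ B) = 8 - 3 = 5.

5


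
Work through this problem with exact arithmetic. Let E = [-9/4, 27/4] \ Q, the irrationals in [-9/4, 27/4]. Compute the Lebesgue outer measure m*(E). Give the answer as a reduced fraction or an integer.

The interval I = [-9/4, 27/4] has m(I) = 27/4 - (-9/4) = 9 (endpoints are measure-zero, so open/closed/half-open agree). Write I = (I cap Q) u (I \ Q). The rationals in I are countable, so m*(I cap Q) = 0 (cover each rational by intervals whose total length is arbitrarily small). By countable subadditivity m*(I) <= m*(I cap Q) + m*(I \ Q), hence m*(I \ Q) >= m(I) = 9. The reverse inequality m*(I \ Q) <= m*(I) = 9 is trivial since (I \ Q) is a subset of I. Therefore m*(I \ Q) = 9.

9


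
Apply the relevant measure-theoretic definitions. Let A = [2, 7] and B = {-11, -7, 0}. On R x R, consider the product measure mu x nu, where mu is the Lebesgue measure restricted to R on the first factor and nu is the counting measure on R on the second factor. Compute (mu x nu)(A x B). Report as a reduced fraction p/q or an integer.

For a measurable rectangle A x B, the product measure satisfies
  (mu x nu)(A x B) = mu(A) * nu(B).
  mu(A) = 5.
  nu(B) = 3.
  (mu x nu)(A x B) = 5 * 3 = 15.

15


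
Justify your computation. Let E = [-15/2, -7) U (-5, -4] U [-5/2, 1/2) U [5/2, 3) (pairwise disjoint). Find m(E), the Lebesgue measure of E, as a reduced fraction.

For pairwise disjoint intervals, m(union_i I_i) = sum_i m(I_i),
and m is invariant under swapping open/closed endpoints (single points have measure 0).
So m(E) = sum_i (b_i - a_i).
  I_1 has length -7 - (-15/2) = 1/2.
  I_2 has length -4 - (-5) = 1.
  I_3 has length 1/2 - (-5/2) = 3.
  I_4 has length 3 - 5/2 = 1/2.
Summing:
  m(E) = 1/2 + 1 + 3 + 1/2 = 5.

5


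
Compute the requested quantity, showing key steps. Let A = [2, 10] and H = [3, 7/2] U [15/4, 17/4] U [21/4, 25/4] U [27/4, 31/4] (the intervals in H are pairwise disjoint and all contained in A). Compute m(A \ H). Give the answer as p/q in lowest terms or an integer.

The ambient interval has length m(A) = 10 - 2 = 8.
Since the holes are disjoint and sit inside A, by finite additivity
  m(H) = sum_i (b_i - a_i), and m(A \ H) = m(A) - m(H).
Computing the hole measures:
  m(H_1) = 7/2 - 3 = 1/2.
  m(H_2) = 17/4 - 15/4 = 1/2.
  m(H_3) = 25/4 - 21/4 = 1.
  m(H_4) = 31/4 - 27/4 = 1.
Summed: m(H) = 1/2 + 1/2 + 1 + 1 = 3.
So m(A \ H) = 8 - 3 = 5.

5


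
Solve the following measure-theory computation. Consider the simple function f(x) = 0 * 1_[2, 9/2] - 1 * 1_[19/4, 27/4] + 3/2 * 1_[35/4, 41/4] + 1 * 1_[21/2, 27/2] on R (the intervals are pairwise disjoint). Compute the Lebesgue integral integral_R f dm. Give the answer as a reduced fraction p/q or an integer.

For a simple function f = sum_i c_i * 1_{A_i} with disjoint A_i,
  integral f dm = sum_i c_i * m(A_i).
Lengths of the A_i:
  m(A_1) = 9/2 - 2 = 5/2.
  m(A_2) = 27/4 - 19/4 = 2.
  m(A_3) = 41/4 - 35/4 = 3/2.
  m(A_4) = 27/2 - 21/2 = 3.
Contributions c_i * m(A_i):
  (0) * (5/2) = 0.
  (-1) * (2) = -2.
  (3/2) * (3/2) = 9/4.
  (1) * (3) = 3.
Total: 0 - 2 + 9/4 + 3 = 13/4.

13/4


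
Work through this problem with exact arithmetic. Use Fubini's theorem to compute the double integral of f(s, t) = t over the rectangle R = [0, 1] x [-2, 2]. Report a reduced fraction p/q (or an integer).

f(s, t) is a tensor product of a function of s and a function of t, and both factors are bounded continuous (hence Lebesgue integrable) on the rectangle, so Fubini's theorem applies:
  integral_R f d(m x m) = (integral_a1^b1 1 ds) * (integral_a2^b2 t dt).
Inner integral in s: integral_{0}^{1} 1 ds = (1^1 - 0^1)/1
  = 1.
Inner integral in t: integral_{-2}^{2} t dt = (2^2 - (-2)^2)/2
  = 0.
Product: (1) * (0) = 0.

0


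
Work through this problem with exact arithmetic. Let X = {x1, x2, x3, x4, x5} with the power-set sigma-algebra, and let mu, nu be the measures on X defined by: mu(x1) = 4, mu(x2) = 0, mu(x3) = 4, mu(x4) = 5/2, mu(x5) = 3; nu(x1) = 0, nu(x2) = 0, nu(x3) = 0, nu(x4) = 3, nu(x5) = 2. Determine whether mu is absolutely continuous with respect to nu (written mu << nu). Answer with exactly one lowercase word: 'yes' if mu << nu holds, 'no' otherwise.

mu << nu means: every nu-null measurable set is also mu-null; equivalently, for every atom x, if nu({x}) = 0 then mu({x}) = 0.
Checking each atom:
  x1: nu = 0, mu = 4 > 0 -> violates mu << nu.
  x2: nu = 0, mu = 0 -> consistent with mu << nu.
  x3: nu = 0, mu = 4 > 0 -> violates mu << nu.
  x4: nu = 3 > 0 -> no constraint.
  x5: nu = 2 > 0 -> no constraint.
The atom(s) x1, x3 violate the condition (nu = 0 but mu > 0). Therefore mu is NOT absolutely continuous w.r.t. nu.

no


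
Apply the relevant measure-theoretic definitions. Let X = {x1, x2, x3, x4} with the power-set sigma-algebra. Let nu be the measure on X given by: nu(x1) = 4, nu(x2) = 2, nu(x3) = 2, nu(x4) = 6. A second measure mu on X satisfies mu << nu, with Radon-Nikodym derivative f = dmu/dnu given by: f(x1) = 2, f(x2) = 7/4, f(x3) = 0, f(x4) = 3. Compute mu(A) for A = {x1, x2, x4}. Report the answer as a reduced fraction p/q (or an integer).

By the defining property of the Radon-Nikodym derivative, for every measurable set A,
  mu(A) = integral_A f dnu.
Since nu is a discrete measure concentrated on the atoms of X, the integral over A reduces to the sum
  mu(A) = sum_{x in A} f(x) * nu({x}).
Computing each term:
  x1: f(x1) * nu(x1) = 2 * 4 = 8.
  x2: f(x2) * nu(x2) = 7/4 * 2 = 7/2.
  x4: f(x4) * nu(x4) = 3 * 6 = 18.
Summing: mu(A) = 8 + 7/2 + 18 = 59/2.

59/2


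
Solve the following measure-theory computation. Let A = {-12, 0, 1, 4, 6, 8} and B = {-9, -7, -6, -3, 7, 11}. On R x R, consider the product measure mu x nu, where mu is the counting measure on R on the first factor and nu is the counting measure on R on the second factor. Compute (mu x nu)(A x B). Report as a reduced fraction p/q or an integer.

For a measurable rectangle A x B, the product measure satisfies
  (mu x nu)(A x B) = mu(A) * nu(B).
  mu(A) = 6.
  nu(B) = 6.
  (mu x nu)(A x B) = 6 * 6 = 36.

36


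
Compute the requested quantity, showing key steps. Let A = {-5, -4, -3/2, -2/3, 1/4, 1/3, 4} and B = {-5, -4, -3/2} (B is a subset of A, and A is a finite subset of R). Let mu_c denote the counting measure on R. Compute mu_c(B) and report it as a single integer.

Counting measure assigns mu_c(E) = |E| (number of elements) when E is finite.
B has 3 element(s), so mu_c(B) = 3.

3


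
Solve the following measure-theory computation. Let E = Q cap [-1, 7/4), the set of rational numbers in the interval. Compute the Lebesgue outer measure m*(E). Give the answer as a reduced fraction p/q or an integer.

E = Q cap [-1, 7/4) is a subset of Q, which is countable. Enumerate Q = {q_1, q_2, ...}; for any eps > 0, cover q_k by the open interval (q_k - eps/2^(k+1), q_k + eps/2^(k+1)), of length eps/2^k. The total cover length is sum_{k>=1} eps/2^k = eps. Hence m*(E) <= m*(Q) <= eps for every eps > 0, and since outer measure is non-negative, m*(E) = 0.

0


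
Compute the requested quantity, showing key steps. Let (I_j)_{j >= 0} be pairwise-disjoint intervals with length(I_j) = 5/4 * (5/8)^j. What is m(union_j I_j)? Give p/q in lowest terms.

By countable additivity of the Lebesgue measure on pairwise disjoint measurable sets,
  m(union_{j >= 0} I_j) = sum_{j >= 0} m(I_j) = sum_{j >= 0} a * r^j,
  with a = 5/4 and r = 5/8.
Since 0 < r = 5/8 < 1, the geometric series converges:
  sum_{j >= 0} a * r^j = a / (1 - r).
  = 5/4 / (1 - 5/8)
  = 5/4 / (3/8)
  = 10/3.

10/3


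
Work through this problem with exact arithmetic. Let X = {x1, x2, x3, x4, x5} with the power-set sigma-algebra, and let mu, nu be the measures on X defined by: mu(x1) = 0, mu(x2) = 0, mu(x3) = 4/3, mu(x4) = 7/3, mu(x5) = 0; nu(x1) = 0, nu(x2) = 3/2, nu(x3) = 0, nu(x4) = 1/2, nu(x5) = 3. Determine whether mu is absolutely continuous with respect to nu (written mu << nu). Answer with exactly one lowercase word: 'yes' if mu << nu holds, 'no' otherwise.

mu << nu means: every nu-null measurable set is also mu-null; equivalently, for every atom x, if nu({x}) = 0 then mu({x}) = 0.
Checking each atom:
  x1: nu = 0, mu = 0 -> consistent with mu << nu.
  x2: nu = 3/2 > 0 -> no constraint.
  x3: nu = 0, mu = 4/3 > 0 -> violates mu << nu.
  x4: nu = 1/2 > 0 -> no constraint.
  x5: nu = 3 > 0 -> no constraint.
The atom(s) x3 violate the condition (nu = 0 but mu > 0). Therefore mu is NOT absolutely continuous w.r.t. nu.

no


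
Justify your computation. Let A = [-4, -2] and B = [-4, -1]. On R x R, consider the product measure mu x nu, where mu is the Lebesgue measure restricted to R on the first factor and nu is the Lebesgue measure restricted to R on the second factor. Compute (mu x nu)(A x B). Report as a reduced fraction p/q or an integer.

For a measurable rectangle A x B, the product measure satisfies
  (mu x nu)(A x B) = mu(A) * nu(B).
  mu(A) = 2.
  nu(B) = 3.
  (mu x nu)(A x B) = 2 * 3 = 6.

6


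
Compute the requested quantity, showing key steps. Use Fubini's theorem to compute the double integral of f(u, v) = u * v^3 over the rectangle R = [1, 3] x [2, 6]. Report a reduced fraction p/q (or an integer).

f(u, v) is a tensor product of a function of u and a function of v, and both factors are bounded continuous (hence Lebesgue integrable) on the rectangle, so Fubini's theorem applies:
  integral_R f d(m x m) = (integral_a1^b1 u du) * (integral_a2^b2 v^3 dv).
Inner integral in u: integral_{1}^{3} u du = (3^2 - 1^2)/2
  = 4.
Inner integral in v: integral_{2}^{6} v^3 dv = (6^4 - 2^4)/4
  = 320.
Product: (4) * (320) = 1280.

1280


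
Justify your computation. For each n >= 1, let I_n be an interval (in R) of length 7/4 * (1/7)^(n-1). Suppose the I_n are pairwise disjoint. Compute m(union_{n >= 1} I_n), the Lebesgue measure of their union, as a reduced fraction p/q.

By countable additivity of the Lebesgue measure on pairwise disjoint measurable sets,
  m(union_{n >= 1} I_n) = sum_{n >= 1} m(I_n) = sum_{n >= 1} a * r^(n-1),
  with a = 7/4 and r = 1/7.
Since 0 < r = 1/7 < 1, the geometric series converges:
  sum_{n >= 1} a * r^(n-1) = a / (1 - r).
  = 7/4 / (1 - 1/7)
  = 7/4 / (6/7)
  = 49/24.

49/24


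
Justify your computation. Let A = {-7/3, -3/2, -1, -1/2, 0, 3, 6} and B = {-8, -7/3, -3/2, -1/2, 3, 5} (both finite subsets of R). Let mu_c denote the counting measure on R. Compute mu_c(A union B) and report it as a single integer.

Counting measure on a finite set equals cardinality. By inclusion-exclusion, |A union B| = |A| + |B| - |A cap B|.
|A| = 7, |B| = 6, |A cap B| = 4.
So mu_c(A union B) = 7 + 6 - 4 = 9.

9


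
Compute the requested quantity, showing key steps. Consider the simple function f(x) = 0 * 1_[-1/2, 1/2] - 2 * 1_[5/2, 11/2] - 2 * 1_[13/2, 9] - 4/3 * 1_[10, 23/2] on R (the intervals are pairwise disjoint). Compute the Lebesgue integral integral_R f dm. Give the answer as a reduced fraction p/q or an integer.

For a simple function f = sum_i c_i * 1_{A_i} with disjoint A_i,
  integral f dm = sum_i c_i * m(A_i).
Lengths of the A_i:
  m(A_1) = 1/2 - (-1/2) = 1.
  m(A_2) = 11/2 - 5/2 = 3.
  m(A_3) = 9 - 13/2 = 5/2.
  m(A_4) = 23/2 - 10 = 3/2.
Contributions c_i * m(A_i):
  (0) * (1) = 0.
  (-2) * (3) = -6.
  (-2) * (5/2) = -5.
  (-4/3) * (3/2) = -2.
Total: 0 - 6 - 5 - 2 = -13.

-13


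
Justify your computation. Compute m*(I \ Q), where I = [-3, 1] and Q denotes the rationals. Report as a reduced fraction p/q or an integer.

The interval I = [-3, 1] has m(I) = 1 - (-3) = 4 (endpoints are measure-zero, so open/closed/half-open agree). Write I = (I cap Q) u (I \ Q). The rationals in I are countable, so m*(I cap Q) = 0 (cover each rational by intervals whose total length is arbitrarily small). By countable subadditivity m*(I) <= m*(I cap Q) + m*(I \ Q), hence m*(I \ Q) >= m(I) = 4. The reverse inequality m*(I \ Q) <= m*(I) = 4 is trivial since (I \ Q) is a subset of I. Therefore m*(I \ Q) = 4.

4


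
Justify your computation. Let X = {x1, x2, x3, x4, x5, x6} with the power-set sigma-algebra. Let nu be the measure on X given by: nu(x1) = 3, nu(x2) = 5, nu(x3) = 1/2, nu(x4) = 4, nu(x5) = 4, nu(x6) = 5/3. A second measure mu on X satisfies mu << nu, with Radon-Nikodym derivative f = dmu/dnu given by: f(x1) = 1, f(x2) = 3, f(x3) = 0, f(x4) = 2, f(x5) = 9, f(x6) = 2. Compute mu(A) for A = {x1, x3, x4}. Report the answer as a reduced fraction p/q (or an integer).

By the defining property of the Radon-Nikodym derivative, for every measurable set A,
  mu(A) = integral_A f dnu.
Since nu is a discrete measure concentrated on the atoms of X, the integral over A reduces to the sum
  mu(A) = sum_{x in A} f(x) * nu({x}).
Computing each term:
  x1: f(x1) * nu(x1) = 1 * 3 = 3.
  x3: f(x3) * nu(x3) = 0 * 1/2 = 0.
  x4: f(x4) * nu(x4) = 2 * 4 = 8.
Summing: mu(A) = 3 + 0 + 8 = 11.

11


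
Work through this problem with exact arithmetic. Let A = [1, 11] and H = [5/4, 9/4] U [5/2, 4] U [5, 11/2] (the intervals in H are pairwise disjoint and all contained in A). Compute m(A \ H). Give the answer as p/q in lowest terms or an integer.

The ambient interval has length m(A) = 11 - 1 = 10.
Since the holes are disjoint and sit inside A, by finite additivity
  m(H) = sum_i (b_i - a_i), and m(A \ H) = m(A) - m(H).
Computing the hole measures:
  m(H_1) = 9/4 - 5/4 = 1.
  m(H_2) = 4 - 5/2 = 3/2.
  m(H_3) = 11/2 - 5 = 1/2.
Summed: m(H) = 1 + 3/2 + 1/2 = 3.
So m(A \ H) = 10 - 3 = 7.

7


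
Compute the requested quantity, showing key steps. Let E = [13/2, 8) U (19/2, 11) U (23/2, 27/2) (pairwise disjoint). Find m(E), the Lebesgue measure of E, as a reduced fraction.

For pairwise disjoint intervals, m(union_i I_i) = sum_i m(I_i),
and m is invariant under swapping open/closed endpoints (single points have measure 0).
So m(E) = sum_i (b_i - a_i).
  I_1 has length 8 - 13/2 = 3/2.
  I_2 has length 11 - 19/2 = 3/2.
  I_3 has length 27/2 - 23/2 = 2.
Summing:
  m(E) = 3/2 + 3/2 + 2 = 5.

5


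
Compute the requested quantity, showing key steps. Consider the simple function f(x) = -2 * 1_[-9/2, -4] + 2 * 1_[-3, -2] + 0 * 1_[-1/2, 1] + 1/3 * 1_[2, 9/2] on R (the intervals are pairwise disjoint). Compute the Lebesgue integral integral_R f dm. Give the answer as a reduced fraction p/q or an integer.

For a simple function f = sum_i c_i * 1_{A_i} with disjoint A_i,
  integral f dm = sum_i c_i * m(A_i).
Lengths of the A_i:
  m(A_1) = -4 - (-9/2) = 1/2.
  m(A_2) = -2 - (-3) = 1.
  m(A_3) = 1 - (-1/2) = 3/2.
  m(A_4) = 9/2 - 2 = 5/2.
Contributions c_i * m(A_i):
  (-2) * (1/2) = -1.
  (2) * (1) = 2.
  (0) * (3/2) = 0.
  (1/3) * (5/2) = 5/6.
Total: -1 + 2 + 0 + 5/6 = 11/6.

11/6


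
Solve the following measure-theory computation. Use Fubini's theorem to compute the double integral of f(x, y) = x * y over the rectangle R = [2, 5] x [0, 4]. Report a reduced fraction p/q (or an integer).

f(x, y) is a tensor product of a function of x and a function of y, and both factors are bounded continuous (hence Lebesgue integrable) on the rectangle, so Fubini's theorem applies:
  integral_R f d(m x m) = (integral_a1^b1 x dx) * (integral_a2^b2 y dy).
Inner integral in x: integral_{2}^{5} x dx = (5^2 - 2^2)/2
  = 21/2.
Inner integral in y: integral_{0}^{4} y dy = (4^2 - 0^2)/2
  = 8.
Product: (21/2) * (8) = 84.

84


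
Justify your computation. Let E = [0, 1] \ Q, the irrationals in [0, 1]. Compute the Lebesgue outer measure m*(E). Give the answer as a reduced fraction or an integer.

The interval I = [0, 1] has m(I) = 1 - 0 = 1 (endpoints are measure-zero, so open/closed/half-open agree). Write I = (I cap Q) u (I \ Q). The rationals in I are countable, so m*(I cap Q) = 0 (cover each rational by intervals whose total length is arbitrarily small). By countable subadditivity m*(I) <= m*(I cap Q) + m*(I \ Q), hence m*(I \ Q) >= m(I) = 1. The reverse inequality m*(I \ Q) <= m*(I) = 1 is trivial since (I \ Q) is a subset of I. Therefore m*(I \ Q) = 1.

1


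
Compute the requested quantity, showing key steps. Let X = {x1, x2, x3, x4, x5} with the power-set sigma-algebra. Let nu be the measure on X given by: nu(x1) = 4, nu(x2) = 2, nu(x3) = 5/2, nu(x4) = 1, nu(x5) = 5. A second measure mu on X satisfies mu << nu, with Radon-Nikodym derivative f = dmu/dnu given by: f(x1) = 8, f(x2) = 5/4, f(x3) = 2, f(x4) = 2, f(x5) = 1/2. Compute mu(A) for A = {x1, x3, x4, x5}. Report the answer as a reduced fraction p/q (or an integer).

By the defining property of the Radon-Nikodym derivative, for every measurable set A,
  mu(A) = integral_A f dnu.
Since nu is a discrete measure concentrated on the atoms of X, the integral over A reduces to the sum
  mu(A) = sum_{x in A} f(x) * nu({x}).
Computing each term:
  x1: f(x1) * nu(x1) = 8 * 4 = 32.
  x3: f(x3) * nu(x3) = 2 * 5/2 = 5.
  x4: f(x4) * nu(x4) = 2 * 1 = 2.
  x5: f(x5) * nu(x5) = 1/2 * 5 = 5/2.
Summing: mu(A) = 32 + 5 + 2 + 5/2 = 83/2.

83/2
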